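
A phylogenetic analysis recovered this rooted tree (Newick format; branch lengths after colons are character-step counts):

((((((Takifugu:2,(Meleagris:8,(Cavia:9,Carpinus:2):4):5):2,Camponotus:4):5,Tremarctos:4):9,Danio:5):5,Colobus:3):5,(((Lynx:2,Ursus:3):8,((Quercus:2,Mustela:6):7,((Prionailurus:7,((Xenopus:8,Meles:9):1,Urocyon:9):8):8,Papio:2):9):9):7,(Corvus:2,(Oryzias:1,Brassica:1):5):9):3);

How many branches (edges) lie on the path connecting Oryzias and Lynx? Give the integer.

The MRCA of Oryzias and Lynx is the node subtending (((Lynx,Ursus),((Quercus,Mustela),((Prionailurus,((Xenopus,Meles),Urocyon)),Papio))),(Corvus,(Oryzias,Brassica))).
From Oryzias up to that node: 3 branches. From Lynx up to the same node: 3 branches. Total: 3 + 3 = 6.

6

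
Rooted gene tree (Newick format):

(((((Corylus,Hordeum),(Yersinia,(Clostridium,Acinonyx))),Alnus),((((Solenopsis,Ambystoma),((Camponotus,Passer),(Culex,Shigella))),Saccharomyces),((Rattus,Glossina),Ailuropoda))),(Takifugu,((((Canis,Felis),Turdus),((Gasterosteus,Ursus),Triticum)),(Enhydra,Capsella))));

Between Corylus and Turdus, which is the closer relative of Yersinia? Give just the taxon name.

Corylus

The MRCA of Yersinia and Corylus subtends ((Corylus,Hordeum),(Yersinia,(Clostridium,Acinonyx))) (5 taxa).
The MRCA of Yersinia and Turdus is the root, subtending the entire tree (25 taxa).
The first is nested inside the second, so Yersinia shares a more recent common ancestor with Corylus.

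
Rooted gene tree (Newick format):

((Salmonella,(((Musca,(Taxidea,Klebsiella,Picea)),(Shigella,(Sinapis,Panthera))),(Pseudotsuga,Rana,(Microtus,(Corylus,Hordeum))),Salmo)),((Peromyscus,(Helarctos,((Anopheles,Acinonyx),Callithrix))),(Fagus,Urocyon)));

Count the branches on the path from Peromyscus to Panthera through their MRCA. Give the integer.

The MRCA of Peromyscus and Panthera is the root of the tree.
From Peromyscus up to that node: 3 branches. From Panthera up to the same node: 6 branches. Total: 3 + 6 = 9.

9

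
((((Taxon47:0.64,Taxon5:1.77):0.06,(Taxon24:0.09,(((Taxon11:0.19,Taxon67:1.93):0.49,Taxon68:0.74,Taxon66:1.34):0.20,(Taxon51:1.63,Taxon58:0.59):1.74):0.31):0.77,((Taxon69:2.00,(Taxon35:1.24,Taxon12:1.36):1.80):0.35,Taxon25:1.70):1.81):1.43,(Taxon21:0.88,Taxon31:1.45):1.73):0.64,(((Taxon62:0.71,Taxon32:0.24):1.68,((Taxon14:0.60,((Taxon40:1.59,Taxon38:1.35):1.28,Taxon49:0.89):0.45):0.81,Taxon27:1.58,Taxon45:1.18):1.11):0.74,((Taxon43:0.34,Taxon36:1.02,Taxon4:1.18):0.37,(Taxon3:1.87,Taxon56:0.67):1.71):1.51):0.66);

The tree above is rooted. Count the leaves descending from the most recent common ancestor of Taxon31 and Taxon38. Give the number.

The MRCA of Taxon31 and Taxon38 is the root, so the clade is the entire tree.
That clade contains 28 terminal taxa: Taxon11, Taxon12, Taxon14, Taxon21, Taxon24, Taxon25, Taxon27, Taxon3, Taxon31, Taxon32, Taxon35, Taxon36, Taxon38, Taxon4, Taxon40, Taxon43, Taxon45, Taxon47, Taxon49, Taxon5, Taxon51, Taxon56, Taxon58, Taxon62, Taxon66, Taxon67, Taxon68, Taxon69.

28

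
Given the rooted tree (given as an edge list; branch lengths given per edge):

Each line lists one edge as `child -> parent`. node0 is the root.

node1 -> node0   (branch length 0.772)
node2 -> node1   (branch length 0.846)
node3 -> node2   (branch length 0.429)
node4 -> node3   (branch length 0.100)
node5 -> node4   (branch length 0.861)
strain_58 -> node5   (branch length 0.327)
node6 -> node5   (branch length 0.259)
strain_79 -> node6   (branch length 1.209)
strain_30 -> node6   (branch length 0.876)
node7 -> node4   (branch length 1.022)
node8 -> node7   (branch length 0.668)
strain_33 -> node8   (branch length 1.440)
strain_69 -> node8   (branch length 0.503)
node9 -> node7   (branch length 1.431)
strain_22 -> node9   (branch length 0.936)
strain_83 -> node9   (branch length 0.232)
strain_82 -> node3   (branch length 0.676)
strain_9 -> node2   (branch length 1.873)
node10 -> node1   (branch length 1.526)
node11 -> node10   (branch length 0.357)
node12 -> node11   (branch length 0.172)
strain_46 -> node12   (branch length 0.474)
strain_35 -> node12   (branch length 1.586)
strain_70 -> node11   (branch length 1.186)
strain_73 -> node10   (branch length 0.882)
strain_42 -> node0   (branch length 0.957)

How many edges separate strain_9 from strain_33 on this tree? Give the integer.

6

The MRCA of strain_9 and strain_33 is the node subtending ((((strain_58,(strain_79,strain_30)),((strain_33,strain_69),(strain_22,strain_83))),strain_82),strain_9).
From strain_9 up to that node: 1 branch. From strain_33 up to the same node: 5 branches. Total: 1 + 5 = 6.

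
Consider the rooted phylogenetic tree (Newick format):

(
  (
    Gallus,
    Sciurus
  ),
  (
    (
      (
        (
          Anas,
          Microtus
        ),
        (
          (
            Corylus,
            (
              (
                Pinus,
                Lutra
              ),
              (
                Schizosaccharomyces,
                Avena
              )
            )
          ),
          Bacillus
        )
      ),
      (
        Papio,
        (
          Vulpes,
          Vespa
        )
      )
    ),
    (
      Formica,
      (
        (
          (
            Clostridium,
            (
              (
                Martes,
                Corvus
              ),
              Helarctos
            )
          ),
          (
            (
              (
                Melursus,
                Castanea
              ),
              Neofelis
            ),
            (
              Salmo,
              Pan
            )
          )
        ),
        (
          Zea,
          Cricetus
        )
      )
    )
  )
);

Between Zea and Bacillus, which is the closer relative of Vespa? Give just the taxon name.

Bacillus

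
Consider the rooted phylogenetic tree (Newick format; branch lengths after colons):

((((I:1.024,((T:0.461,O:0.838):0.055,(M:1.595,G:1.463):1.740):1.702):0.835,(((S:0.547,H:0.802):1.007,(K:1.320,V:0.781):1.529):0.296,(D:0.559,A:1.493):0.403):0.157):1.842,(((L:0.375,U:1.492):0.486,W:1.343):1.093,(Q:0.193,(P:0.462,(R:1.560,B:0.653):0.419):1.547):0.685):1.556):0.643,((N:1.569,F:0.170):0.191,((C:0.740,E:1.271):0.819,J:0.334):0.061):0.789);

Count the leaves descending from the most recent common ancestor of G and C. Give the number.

The MRCA of G and C is the root, so the clade is the entire tree.
That clade contains 23 terminal taxa: A, B, C, D, E, F, G, H, I, J, K, L, M, N, O, P, Q, R, S, T, U, V, W.

23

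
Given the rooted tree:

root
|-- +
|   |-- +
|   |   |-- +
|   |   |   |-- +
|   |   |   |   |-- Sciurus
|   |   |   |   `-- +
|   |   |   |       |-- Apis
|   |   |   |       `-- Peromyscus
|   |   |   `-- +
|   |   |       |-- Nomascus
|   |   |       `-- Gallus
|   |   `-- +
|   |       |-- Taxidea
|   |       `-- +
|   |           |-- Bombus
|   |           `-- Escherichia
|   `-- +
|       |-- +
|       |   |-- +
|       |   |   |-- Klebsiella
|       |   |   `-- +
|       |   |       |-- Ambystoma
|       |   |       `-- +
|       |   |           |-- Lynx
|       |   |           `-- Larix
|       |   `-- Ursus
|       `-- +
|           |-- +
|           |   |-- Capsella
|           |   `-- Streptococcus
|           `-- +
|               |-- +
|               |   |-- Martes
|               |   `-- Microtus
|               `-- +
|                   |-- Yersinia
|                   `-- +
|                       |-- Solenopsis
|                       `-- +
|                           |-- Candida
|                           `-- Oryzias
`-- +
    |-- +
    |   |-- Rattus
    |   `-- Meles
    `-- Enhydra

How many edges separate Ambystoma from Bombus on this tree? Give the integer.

9

The MRCA of Ambystoma and Bombus is the node subtending ((((Sciurus,(Apis,Peromyscus)),(Nomascus,Gallus)),(Taxidea,(Bombus,Escherichia))),(((Klebsiella,(Ambystoma,(Lynx,Larix))),Ursus),((Capsella,Streptococcus),((Martes,Microtus),(Yersinia,(Solenopsis,(Candida,Oryzias))))))).
From Ambystoma up to that node: 5 branches. From Bombus up to the same node: 4 branches. Total: 5 + 4 = 9.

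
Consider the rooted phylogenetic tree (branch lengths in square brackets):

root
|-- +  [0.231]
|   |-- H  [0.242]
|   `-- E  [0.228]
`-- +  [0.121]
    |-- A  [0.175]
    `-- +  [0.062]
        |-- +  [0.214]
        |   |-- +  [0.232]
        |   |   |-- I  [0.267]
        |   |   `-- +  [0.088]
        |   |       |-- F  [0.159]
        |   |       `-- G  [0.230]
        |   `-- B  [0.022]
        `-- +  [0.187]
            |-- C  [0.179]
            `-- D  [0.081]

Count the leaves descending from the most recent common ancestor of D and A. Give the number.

The MRCA of D and A is the node subtending (A,(((I,(F,G)),B),(C,D))).
That clade contains 7 terminal taxa: A, B, C, D, F, G, I.

7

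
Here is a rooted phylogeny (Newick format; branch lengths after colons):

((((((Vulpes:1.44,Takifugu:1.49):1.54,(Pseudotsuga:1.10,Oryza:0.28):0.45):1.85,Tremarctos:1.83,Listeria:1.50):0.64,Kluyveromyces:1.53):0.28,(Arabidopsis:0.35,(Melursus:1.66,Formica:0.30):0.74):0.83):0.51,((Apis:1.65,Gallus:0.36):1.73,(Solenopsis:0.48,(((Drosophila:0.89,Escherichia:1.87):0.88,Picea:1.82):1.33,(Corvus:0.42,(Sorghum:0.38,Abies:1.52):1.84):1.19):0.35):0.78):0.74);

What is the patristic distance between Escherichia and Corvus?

5.69

The path runs Escherichia → … → MRCA → … → Corvus; the MRCA is the node subtending (((Drosophila,Escherichia),Picea),(Corvus,(Sorghum,Abies))).
Branch lengths along that path: 1.87 + 0.88 + 1.33 + 1.19 + 0.42 = 5.69.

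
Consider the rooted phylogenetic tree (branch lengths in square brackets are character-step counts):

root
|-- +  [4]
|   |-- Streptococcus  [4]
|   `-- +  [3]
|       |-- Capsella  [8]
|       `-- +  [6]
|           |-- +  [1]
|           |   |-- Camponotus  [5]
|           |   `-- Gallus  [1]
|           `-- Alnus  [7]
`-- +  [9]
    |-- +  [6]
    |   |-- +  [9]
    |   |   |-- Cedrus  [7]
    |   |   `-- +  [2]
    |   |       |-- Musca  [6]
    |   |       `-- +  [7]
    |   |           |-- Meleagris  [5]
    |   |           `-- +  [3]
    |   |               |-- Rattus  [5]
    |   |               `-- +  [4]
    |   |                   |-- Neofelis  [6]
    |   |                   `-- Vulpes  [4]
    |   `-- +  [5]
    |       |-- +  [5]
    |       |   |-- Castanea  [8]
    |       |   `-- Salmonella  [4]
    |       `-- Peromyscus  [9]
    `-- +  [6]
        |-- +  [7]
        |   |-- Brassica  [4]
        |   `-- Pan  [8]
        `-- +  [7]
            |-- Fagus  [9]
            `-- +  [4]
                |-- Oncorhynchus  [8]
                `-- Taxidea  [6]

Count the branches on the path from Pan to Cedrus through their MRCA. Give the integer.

The MRCA of Pan and Cedrus is the node subtending (((Cedrus,(Musca,(Meleagris,(Rattus,(Neofelis,Vulpes))))),((Castanea,Salmonella),Peromyscus)),((Brassica,Pan),(Fagus,(Oncorhynchus,Taxidea)))).
From Pan up to that node: 3 branches. From Cedrus up to the same node: 3 branches. Total: 3 + 3 = 6.

6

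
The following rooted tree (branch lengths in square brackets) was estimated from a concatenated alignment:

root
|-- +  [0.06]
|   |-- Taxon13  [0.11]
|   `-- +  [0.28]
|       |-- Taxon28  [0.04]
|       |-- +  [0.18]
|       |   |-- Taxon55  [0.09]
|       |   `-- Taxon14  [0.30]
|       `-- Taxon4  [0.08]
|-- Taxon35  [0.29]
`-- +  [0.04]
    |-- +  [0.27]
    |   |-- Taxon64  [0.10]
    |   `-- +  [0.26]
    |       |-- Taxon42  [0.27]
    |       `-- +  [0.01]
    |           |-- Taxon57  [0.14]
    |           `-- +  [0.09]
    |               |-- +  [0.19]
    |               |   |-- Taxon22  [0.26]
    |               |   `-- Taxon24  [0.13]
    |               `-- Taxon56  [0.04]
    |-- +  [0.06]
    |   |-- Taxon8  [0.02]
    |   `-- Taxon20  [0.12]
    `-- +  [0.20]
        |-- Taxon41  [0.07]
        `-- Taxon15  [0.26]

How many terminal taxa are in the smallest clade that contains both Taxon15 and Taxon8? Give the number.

The MRCA of Taxon15 and Taxon8 is the node subtending ((Taxon64,(Taxon42,(Taxon57,((Taxon22,Taxon24),Taxon56)))),(Taxon8,Taxon20),(Taxon41,Taxon15)).
That clade contains 10 terminal taxa: Taxon15, Taxon20, Taxon22, Taxon24, Taxon41, Taxon42, Taxon56, Taxon57, Taxon64, Taxon8.

10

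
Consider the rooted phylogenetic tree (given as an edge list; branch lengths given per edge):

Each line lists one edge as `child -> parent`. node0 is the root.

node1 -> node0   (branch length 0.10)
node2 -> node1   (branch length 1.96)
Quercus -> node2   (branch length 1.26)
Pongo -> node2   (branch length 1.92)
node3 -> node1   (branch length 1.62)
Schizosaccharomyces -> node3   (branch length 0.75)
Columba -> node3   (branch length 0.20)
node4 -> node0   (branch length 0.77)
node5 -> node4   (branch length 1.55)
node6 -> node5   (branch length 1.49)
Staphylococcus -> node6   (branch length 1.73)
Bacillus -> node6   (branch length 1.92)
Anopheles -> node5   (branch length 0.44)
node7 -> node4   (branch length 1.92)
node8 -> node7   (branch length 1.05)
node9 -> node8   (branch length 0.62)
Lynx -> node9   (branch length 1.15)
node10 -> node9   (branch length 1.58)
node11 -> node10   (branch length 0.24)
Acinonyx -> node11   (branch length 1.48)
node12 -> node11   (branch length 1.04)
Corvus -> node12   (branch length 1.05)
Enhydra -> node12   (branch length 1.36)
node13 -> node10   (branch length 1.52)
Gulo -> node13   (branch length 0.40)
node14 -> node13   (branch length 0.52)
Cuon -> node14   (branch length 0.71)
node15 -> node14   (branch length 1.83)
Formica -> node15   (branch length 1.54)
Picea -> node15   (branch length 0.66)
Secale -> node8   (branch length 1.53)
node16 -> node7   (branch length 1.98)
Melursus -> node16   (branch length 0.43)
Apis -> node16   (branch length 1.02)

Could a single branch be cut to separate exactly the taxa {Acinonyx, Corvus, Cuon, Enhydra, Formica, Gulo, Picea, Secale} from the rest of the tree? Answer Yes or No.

The MRCA of the listed taxa subtends ((Lynx,((Acinonyx,(Corvus,Enhydra)),(Gulo,(Cuon,(Formica,Picea))))),Secale).
That clade also contains Lynx, which is not in the proposed group, so the group is not monophyletic.

No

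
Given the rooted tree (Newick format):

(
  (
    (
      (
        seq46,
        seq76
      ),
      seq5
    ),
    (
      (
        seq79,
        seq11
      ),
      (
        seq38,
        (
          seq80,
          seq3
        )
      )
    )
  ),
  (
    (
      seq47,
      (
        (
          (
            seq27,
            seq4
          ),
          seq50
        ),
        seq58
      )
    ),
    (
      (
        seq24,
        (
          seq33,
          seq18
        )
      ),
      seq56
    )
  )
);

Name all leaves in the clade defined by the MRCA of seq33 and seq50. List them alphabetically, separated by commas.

Tracing seq33: it sits inside (seq33,seq18).
Tracing seq50: it sits inside ((seq27,seq4),seq50).
The smallest clade enclosing both is ((seq47,(((seq27,seq4),seq50),seq58)),((seq24,(seq33,seq18)),seq56)); the answer is its 9 terminal taxa in alphabetical order.

seq18, seq24, seq27, seq33, seq4, seq47, seq50, seq56, seq58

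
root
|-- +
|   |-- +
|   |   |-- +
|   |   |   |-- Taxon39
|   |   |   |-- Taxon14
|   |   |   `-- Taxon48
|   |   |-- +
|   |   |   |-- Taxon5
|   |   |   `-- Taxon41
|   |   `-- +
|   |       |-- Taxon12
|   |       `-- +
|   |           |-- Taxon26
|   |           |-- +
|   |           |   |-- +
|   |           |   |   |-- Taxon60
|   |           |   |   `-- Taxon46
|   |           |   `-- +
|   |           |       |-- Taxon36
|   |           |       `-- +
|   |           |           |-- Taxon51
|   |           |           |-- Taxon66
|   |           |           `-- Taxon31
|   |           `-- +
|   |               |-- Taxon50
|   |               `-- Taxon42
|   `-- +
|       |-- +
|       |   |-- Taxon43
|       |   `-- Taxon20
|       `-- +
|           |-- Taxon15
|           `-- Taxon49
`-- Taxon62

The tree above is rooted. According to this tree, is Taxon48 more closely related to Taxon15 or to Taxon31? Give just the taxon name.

Taxon31

The MRCA of Taxon48 and Taxon31 subtends ((Taxon39,Taxon14,Taxon48),(Taxon5,Taxon41),(Taxon12,(Taxon26,((Taxon60,Taxon46),(Taxon36,(Taxon51,Taxon66,Taxon31))),(Taxon50,Taxon42)))) (15 taxa).
The MRCA of Taxon48 and Taxon15 subtends (((Taxon39,Taxon14,Taxon48),(Taxon5,Taxon41),(Taxon12,(Taxon26,((Taxon60,Taxon46),(Taxon36,(Taxon51,Taxon66,Taxon31))),(Taxon50,Taxon42)))),((Taxon43,Taxon20),(Taxon15,Taxon49))) (19 taxa).
The first is nested inside the second, so Taxon48 shares a more recent common ancestor with Taxon31.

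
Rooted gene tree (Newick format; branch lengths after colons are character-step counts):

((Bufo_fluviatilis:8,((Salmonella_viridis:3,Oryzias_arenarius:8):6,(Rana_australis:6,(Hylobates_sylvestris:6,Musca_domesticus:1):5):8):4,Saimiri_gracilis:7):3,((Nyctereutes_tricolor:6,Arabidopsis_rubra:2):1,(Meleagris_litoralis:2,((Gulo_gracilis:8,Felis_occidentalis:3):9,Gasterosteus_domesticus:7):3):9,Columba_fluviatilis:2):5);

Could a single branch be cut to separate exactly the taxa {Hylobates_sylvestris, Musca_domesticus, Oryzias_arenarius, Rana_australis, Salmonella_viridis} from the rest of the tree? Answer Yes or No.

The most recent common ancestor of these taxa subtends ((Salmonella_viridis,Oryzias_arenarius),(Rana_australis,(Hylobates_sylvestris,Musca_domesticus))).
That clade has exactly 5 tips — every listed taxon and nothing else — so the group is monophyletic.

Yes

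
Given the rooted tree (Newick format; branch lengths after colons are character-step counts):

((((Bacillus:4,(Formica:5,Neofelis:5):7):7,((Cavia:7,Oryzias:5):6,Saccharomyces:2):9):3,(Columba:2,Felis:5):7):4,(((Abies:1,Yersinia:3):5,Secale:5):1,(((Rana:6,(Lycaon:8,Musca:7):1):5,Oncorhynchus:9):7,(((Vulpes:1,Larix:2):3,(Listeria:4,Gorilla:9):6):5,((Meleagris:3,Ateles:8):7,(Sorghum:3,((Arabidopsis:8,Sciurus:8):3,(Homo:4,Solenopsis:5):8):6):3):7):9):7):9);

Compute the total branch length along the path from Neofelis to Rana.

60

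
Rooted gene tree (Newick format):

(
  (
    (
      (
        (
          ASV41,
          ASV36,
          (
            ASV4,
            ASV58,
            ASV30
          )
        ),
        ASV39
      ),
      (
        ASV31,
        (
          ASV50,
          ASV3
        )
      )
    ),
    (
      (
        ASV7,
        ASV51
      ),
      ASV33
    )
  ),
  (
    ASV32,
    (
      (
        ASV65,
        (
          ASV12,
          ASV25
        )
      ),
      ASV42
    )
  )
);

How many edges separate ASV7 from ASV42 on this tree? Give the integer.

The MRCA of ASV7 and ASV42 is the root of the tree.
From ASV7 up to that node: 4 branches. From ASV42 up to the same node: 3 branches. Total: 4 + 3 = 7.

7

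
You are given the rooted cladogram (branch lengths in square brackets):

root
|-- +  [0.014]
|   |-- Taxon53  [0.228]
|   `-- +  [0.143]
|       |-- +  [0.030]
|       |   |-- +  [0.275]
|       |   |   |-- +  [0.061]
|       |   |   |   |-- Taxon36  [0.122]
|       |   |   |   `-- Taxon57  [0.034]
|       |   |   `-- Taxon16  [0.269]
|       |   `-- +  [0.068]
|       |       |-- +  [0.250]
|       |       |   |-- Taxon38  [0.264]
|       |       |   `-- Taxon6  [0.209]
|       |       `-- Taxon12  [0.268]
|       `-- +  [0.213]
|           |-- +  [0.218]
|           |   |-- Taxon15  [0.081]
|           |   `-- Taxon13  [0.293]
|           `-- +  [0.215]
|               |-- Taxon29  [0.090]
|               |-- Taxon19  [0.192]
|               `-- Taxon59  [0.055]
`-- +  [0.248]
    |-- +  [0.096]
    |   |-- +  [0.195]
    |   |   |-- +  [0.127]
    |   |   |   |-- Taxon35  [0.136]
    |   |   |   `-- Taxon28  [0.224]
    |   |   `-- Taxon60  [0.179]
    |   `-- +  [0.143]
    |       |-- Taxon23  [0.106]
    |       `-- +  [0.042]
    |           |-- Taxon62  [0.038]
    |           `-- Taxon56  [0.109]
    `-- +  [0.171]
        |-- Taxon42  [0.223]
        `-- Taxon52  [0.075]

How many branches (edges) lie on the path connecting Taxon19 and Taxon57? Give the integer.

The MRCA of Taxon19 and Taxon57 is the node subtending ((((Taxon36,Taxon57),Taxon16),((Taxon38,Taxon6),Taxon12)),((Taxon15,Taxon13),(Taxon29,Taxon19,Taxon59))).
From Taxon19 up to that node: 3 branches. From Taxon57 up to the same node: 4 branches. Total: 3 + 4 = 7.

7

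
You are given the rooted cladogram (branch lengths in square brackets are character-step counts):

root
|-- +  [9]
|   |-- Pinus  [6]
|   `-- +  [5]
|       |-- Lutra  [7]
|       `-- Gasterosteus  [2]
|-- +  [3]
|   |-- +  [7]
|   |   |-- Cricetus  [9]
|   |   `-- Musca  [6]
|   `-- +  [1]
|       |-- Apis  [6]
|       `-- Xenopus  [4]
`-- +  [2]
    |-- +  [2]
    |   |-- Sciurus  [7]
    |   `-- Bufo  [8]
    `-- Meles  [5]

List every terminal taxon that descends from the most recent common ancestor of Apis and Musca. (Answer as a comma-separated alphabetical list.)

Tracing Apis: it sits inside (Apis,Xenopus).
Tracing Musca: it sits inside (Cricetus,Musca).
The smallest clade enclosing both is ((Cricetus,Musca),(Apis,Xenopus)); the answer is its 4 terminal taxa in alphabetical order.

Apis, Cricetus, Musca, Xenopus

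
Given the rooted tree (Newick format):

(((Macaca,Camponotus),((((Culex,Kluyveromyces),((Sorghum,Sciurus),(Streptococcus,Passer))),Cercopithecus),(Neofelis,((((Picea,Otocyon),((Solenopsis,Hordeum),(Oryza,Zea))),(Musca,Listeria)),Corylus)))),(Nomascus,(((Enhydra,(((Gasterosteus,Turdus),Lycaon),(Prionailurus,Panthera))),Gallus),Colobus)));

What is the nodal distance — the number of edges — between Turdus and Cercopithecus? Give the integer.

The MRCA of Turdus and Cercopithecus is the root of the tree.
From Turdus up to that node: 8 branches. From Cercopithecus up to the same node: 4 branches. Total: 8 + 4 = 12.

12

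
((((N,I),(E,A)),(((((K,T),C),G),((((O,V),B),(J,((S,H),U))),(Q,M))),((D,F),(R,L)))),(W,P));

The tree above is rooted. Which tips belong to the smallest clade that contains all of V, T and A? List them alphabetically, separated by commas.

A, B, C, D, E, F, G, H, I, J, K, L, M, N, O, Q, R, S, T, U, V

Tracing V: it sits inside (O,V).
Tracing T: it sits inside (K,T).
Tracing A: it sits inside (E,A).
The smallest clade enclosing all 3 is (((N,I),(E,A)),(((((K,T),C),G),((((O,V),B),(J,((S,H),U))),(Q,M))),((D,F),(R,L)))); the answer is its 21 terminal taxa in alphabetical order.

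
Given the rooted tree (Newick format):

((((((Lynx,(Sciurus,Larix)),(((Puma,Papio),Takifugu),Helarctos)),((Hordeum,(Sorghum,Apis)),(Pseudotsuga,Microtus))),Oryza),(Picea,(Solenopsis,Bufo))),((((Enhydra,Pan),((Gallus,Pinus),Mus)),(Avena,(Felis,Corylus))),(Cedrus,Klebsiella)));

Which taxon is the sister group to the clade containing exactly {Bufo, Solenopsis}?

The clade containing exactly {Bufo, Solenopsis} attaches to the tree at the node subtending (Picea,(Solenopsis,Bufo)).
The other lineage descending from that same node — the sister group — is the single tip Picea.

Picea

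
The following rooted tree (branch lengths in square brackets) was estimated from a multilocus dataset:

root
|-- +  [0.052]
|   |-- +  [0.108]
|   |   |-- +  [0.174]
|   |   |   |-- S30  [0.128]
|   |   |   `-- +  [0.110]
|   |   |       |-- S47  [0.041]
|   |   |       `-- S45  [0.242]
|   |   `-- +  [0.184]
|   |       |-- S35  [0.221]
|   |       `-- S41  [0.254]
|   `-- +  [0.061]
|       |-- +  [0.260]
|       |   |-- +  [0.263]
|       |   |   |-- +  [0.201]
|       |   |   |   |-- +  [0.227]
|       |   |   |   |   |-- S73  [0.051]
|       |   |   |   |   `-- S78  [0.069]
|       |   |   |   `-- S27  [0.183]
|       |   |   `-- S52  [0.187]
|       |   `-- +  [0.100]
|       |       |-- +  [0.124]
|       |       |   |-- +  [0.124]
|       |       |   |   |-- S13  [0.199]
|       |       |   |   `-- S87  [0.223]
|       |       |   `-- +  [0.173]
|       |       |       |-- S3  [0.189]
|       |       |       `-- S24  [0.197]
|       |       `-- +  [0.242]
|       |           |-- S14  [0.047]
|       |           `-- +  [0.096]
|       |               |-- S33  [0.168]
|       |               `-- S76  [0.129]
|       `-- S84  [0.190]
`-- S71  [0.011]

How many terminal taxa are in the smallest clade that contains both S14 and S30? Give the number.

The MRCA of S14 and S30 is the node subtending (((S30,(S47,S45)),(S35,S41)),(((((S73,S78),S27),S52),(((S13,S87),(S3,S24)),(S14,(S33,S76)))),S84)).
That clade contains 17 terminal taxa: S13, S14, S24, S27, S3, S30, S33, S35, S41, S45, S47, S52, S73, S76, S78, S84, S87.

17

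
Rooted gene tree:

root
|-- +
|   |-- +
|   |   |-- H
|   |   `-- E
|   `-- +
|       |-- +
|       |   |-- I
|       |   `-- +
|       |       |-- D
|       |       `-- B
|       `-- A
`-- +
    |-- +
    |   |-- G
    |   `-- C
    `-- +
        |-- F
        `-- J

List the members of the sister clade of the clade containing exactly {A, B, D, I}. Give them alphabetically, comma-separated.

E, H

The clade containing exactly {A, B, D, I} attaches to the tree at the node subtending ((H,E),((I,(D,B)),A)).
The other lineage descending from that same node — the sister group — is (H,E); its 2 tips in alphabetical order are the answer.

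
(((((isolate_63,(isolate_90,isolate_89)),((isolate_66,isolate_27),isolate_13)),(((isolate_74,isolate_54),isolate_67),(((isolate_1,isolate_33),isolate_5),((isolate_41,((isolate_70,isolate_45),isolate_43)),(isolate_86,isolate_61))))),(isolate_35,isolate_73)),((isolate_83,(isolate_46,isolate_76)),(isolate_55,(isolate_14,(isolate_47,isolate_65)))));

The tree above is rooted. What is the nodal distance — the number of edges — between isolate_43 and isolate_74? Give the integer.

8

The MRCA of isolate_43 and isolate_74 is the node subtending (((isolate_74,isolate_54),isolate_67),(((isolate_1,isolate_33),isolate_5),((isolate_41,((isolate_70,isolate_45),isolate_43)),(isolate_86,isolate_61)))).
From isolate_43 up to that node: 5 branches. From isolate_74 up to the same node: 3 branches. Total: 5 + 3 = 8.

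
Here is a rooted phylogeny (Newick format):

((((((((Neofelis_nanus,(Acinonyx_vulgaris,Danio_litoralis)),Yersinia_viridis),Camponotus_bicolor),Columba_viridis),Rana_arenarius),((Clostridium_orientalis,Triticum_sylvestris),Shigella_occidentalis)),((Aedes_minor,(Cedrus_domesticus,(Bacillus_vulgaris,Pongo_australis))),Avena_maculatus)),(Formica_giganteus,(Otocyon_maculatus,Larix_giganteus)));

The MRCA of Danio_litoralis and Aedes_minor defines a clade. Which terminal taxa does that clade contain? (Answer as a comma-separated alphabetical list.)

Tracing Danio_litoralis: it sits inside (Acinonyx_vulgaris,Danio_litoralis).
Tracing Aedes_minor: it sits inside (Aedes_minor,(Cedrus_domesticus,(Bacillus_vulgaris,Pongo_australis))).
The smallest clade enclosing both is (((((((Neofelis_nanus,(Acinonyx_vulgaris,Danio_litoralis)),Yersinia_viridis),Camponotus_bicolor),Columba_viridis),Rana_arenarius),((Clostridium_orientalis,Triticum_sylvestris),Shigella_occidentalis)),((Aedes_minor,(Cedrus_domesticus,(Bacillus_vulgaris,Pongo_australis))),Avena_maculatus)); the answer is its 15 terminal taxa in alphabetical order.

Acinonyx_vulgaris, Aedes_minor, Avena_maculatus, Bacillus_vulgaris, Camponotus_bicolor, Cedrus_domesticus, Clostridium_orientalis, Columba_viridis, Danio_litoralis, Neofelis_nanus, Pongo_australis, Rana_arenarius, Shigella_occidentalis, Triticum_sylvestris, Yersinia_viridis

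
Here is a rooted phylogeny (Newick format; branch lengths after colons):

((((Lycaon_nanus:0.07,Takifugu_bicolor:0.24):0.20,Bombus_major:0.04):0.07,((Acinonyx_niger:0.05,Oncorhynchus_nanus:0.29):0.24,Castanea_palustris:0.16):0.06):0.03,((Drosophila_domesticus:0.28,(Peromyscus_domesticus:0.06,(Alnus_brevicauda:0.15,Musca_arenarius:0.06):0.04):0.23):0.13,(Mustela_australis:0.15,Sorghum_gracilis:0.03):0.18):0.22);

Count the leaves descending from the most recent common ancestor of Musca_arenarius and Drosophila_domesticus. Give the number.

The MRCA of Musca_arenarius and Drosophila_domesticus is the node subtending (Drosophila_domesticus,(Peromyscus_domesticus,(Alnus_brevicauda,Musca_arenarius))).
That clade contains 4 terminal taxa: Alnus_brevicauda, Drosophila_domesticus, Musca_arenarius, Peromyscus_domesticus.

4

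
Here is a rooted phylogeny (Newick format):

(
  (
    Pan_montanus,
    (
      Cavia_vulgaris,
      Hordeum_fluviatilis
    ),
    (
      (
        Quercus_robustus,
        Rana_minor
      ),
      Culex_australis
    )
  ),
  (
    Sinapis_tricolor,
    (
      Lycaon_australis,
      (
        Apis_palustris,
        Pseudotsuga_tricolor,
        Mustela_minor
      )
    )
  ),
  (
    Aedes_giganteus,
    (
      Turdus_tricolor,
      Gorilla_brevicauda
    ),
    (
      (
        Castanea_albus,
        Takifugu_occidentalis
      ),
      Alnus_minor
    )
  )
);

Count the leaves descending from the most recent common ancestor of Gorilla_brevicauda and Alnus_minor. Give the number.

The MRCA of Gorilla_brevicauda and Alnus_minor is the node subtending (Aedes_giganteus,(Turdus_tricolor,Gorilla_brevicauda),((Castanea_albus,Takifugu_occidentalis),Alnus_minor)).
That clade contains 6 terminal taxa: Aedes_giganteus, Alnus_minor, Castanea_albus, Gorilla_brevicauda, Takifugu_occidentalis, Turdus_tricolor.

6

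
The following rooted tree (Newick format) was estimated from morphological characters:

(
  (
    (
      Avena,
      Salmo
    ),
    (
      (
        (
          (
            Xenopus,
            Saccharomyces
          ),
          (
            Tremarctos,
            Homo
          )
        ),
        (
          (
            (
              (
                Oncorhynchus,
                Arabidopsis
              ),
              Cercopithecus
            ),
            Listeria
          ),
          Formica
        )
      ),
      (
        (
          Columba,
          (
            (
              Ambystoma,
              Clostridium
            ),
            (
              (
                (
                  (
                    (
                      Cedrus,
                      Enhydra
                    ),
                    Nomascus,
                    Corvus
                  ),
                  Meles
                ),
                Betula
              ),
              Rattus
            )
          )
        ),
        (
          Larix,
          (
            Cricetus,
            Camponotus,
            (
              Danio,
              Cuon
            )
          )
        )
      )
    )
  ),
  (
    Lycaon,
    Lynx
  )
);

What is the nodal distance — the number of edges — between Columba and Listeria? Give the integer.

The MRCA of Columba and Listeria is the node subtending ((((Xenopus,Saccharomyces),(Tremarctos,Homo)),((((Oncorhynchus,Arabidopsis),Cercopithecus),Listeria),Formica)),((Columba,((Ambystoma,Clostridium),(((((Cedrus,Enhydra),Nomascus,Corvus),Meles),Betula),Rattus))),(Larix,(Cricetus,Camponotus,(Danio,Cuon))))).
From Columba up to that node: 3 branches. From Listeria up to the same node: 4 branches. Total: 3 + 4 = 7.

7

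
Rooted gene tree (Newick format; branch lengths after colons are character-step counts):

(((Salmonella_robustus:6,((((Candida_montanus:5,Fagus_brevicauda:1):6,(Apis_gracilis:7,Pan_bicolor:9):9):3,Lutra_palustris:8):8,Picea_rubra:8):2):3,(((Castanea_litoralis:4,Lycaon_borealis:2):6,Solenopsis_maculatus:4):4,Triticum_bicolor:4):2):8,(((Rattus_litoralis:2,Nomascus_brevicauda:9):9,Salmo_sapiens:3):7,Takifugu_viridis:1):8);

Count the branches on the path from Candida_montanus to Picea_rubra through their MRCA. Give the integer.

5

The MRCA of Candida_montanus and Picea_rubra is the node subtending ((((Candida_montanus,Fagus_brevicauda),(Apis_gracilis,Pan_bicolor)),Lutra_palustris),Picea_rubra).
From Candida_montanus up to that node: 4 branches. From Picea_rubra up to the same node: 1 branch. Total: 4 + 1 = 5.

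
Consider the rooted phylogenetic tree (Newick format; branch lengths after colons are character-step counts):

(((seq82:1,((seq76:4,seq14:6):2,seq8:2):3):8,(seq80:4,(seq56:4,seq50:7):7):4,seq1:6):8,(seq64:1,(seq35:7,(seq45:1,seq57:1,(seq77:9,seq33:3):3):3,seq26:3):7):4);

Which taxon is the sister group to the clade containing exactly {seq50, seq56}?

The clade containing exactly {seq50, seq56} attaches to the tree at the node subtending (seq80,(seq56,seq50)).
The other lineage descending from that same node — the sister group — is the single tip seq80.

seq80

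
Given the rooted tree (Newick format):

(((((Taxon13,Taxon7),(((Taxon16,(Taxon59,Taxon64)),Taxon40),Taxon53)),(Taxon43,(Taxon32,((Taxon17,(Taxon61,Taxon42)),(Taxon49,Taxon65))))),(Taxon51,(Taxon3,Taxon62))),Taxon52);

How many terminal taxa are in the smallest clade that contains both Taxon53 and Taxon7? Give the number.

The MRCA of Taxon53 and Taxon7 is the node subtending ((Taxon13,Taxon7),(((Taxon16,(Taxon59,Taxon64)),Taxon40),Taxon53)).
That clade contains 7 terminal taxa: Taxon13, Taxon16, Taxon40, Taxon53, Taxon59, Taxon64, Taxon7.

7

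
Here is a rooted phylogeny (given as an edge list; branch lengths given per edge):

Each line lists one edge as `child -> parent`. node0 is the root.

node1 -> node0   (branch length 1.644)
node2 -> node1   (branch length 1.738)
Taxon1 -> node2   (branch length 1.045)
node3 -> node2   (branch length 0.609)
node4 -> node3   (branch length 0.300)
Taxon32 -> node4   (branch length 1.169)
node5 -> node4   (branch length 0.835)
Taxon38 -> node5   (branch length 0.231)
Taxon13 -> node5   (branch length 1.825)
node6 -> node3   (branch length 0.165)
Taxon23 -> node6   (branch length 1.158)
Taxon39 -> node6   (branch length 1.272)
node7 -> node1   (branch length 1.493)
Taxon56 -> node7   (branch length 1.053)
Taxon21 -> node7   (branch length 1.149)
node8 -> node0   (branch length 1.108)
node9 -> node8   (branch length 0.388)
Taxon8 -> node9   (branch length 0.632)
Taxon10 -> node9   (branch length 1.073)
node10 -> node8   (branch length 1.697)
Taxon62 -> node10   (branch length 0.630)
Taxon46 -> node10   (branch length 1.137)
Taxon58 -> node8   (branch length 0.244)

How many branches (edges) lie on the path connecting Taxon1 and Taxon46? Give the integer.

6

The MRCA of Taxon1 and Taxon46 is the root of the tree.
From Taxon1 up to that node: 3 branches. From Taxon46 up to the same node: 3 branches. Total: 3 + 3 = 6.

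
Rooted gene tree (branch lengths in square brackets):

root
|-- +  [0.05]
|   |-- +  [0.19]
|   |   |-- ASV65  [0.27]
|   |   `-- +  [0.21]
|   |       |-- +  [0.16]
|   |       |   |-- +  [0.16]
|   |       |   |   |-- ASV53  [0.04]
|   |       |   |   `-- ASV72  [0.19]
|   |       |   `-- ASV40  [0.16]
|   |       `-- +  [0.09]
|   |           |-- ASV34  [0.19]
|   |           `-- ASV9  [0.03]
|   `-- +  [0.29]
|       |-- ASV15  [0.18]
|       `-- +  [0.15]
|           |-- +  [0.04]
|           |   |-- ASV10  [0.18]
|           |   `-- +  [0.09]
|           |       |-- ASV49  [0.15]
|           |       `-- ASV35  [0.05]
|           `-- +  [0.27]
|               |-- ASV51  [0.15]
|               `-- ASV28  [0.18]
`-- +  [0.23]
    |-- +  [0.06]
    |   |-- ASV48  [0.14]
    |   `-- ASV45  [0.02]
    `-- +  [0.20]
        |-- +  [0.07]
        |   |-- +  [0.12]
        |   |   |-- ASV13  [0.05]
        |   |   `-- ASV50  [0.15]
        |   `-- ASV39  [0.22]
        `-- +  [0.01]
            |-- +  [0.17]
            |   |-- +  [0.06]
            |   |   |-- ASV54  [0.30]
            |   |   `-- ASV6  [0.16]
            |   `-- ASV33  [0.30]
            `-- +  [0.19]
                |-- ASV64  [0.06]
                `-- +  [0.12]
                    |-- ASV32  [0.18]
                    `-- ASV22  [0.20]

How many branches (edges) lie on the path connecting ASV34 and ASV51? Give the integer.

The MRCA of ASV34 and ASV51 is the node subtending ((ASV65,(((ASV53,ASV72),ASV40),(ASV34,ASV9))),(ASV15,((ASV10,(ASV49,ASV35)),(ASV51,ASV28)))).
From ASV34 up to that node: 4 branches. From ASV51 up to the same node: 4 branches. Total: 4 + 4 = 8.

8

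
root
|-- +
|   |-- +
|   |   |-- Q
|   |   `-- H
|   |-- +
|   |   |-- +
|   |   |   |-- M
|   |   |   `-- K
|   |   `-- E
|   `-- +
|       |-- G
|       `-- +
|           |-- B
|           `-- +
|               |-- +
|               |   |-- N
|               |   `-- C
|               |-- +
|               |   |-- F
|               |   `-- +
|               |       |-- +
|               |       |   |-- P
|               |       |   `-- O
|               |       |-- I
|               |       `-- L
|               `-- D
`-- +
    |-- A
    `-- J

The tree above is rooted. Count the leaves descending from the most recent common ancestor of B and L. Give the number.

The MRCA of B and L is the node subtending (B,((N,C),(F,((P,O),I,L)),D)).
That clade contains 9 terminal taxa: B, C, D, F, I, L, N, O, P.

9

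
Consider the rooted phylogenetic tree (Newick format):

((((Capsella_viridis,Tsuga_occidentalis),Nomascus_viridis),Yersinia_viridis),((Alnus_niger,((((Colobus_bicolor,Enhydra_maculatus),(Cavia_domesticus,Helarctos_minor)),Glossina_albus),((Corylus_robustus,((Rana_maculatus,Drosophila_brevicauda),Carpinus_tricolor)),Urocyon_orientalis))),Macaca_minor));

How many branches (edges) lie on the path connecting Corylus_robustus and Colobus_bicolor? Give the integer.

7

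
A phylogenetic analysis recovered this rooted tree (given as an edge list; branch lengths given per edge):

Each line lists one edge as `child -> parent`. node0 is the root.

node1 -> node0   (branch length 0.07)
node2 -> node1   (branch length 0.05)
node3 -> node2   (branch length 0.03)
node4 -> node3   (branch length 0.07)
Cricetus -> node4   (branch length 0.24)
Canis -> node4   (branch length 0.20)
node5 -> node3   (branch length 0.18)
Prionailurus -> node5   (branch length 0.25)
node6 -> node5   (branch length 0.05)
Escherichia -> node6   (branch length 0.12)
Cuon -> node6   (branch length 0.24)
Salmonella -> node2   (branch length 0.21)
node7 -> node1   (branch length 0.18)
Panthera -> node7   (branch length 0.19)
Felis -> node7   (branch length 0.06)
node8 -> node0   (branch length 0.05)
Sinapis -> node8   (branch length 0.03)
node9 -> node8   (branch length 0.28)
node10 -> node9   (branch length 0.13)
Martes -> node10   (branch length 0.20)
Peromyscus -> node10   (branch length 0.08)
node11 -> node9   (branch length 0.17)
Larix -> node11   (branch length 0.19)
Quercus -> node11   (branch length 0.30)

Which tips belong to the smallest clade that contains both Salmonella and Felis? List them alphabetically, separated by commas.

Tracing Salmonella: it sits inside (((Cricetus,Canis),(Prionailurus,(Escherichia,Cuon))),Salmonella).
Tracing Felis: it sits inside (Panthera,Felis).
The smallest clade enclosing both is ((((Cricetus,Canis),(Prionailurus,(Escherichia,Cuon))),Salmonella),(Panthera,Felis)); the answer is its 8 terminal taxa in alphabetical order.

Canis, Cricetus, Cuon, Escherichia, Felis, Panthera, Prionailurus, Salmonella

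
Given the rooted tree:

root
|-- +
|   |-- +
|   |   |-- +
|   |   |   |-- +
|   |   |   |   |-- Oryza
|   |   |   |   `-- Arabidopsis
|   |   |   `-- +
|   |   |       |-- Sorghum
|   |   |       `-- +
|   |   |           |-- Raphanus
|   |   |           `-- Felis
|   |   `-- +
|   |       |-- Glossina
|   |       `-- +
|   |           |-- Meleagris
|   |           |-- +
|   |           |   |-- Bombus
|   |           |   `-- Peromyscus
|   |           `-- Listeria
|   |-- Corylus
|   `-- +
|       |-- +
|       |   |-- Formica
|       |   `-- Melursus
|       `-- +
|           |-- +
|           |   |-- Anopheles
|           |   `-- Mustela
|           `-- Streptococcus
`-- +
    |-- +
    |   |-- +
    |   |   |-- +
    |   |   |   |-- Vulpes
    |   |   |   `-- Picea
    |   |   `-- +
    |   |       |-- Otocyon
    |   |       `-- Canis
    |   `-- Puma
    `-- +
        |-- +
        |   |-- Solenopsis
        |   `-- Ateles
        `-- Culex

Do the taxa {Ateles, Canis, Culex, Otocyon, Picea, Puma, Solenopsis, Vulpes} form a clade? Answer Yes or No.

The most recent common ancestor of these taxa subtends ((((Vulpes,Picea),(Otocyon,Canis)),Puma),((Solenopsis,Ateles),Culex)).
That clade has exactly 8 tips — every listed taxon and nothing else — so the group is monophyletic.

Yes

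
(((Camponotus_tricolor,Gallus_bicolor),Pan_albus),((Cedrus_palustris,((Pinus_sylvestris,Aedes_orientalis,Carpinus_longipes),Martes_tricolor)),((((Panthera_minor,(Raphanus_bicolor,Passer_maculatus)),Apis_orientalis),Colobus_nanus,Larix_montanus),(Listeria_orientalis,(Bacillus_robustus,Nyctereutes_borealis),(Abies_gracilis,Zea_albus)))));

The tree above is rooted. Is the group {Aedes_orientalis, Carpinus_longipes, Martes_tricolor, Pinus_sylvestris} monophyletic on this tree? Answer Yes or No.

Yes

The most recent common ancestor of these taxa subtends ((Pinus_sylvestris,Aedes_orientalis,Carpinus_longipes),Martes_tricolor).
That clade has exactly 4 tips — every listed taxon and nothing else — so the group is monophyletic.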